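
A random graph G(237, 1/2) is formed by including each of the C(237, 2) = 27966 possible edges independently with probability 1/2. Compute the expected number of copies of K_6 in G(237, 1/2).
E[# K_6] = C(237, 6) · (1/2)^C(6, 2) = 230916772164 / 2^15 = 57729193041/8192 ≈ 7047020.634888

For each 6-subset S of vertices (there are C(237, 6) = 230916772164 such S), let X_S = 1 if S induces a K_6 (all C(6, 2) = 15 edges present). Then P(X_S = 1) = (1/2)^15 = 1/32768. By linearity of expectation, E[# K_6] = C(237, 6) · (1/2)^15 = 230916772164 / 32768 = 57729193041/8192 ≈ 7047020.634888.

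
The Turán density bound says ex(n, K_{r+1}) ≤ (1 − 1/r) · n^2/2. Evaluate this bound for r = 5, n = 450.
Turán density bound = (4/5) · 450^2/2 = 81000

Turán's theorem: ex(n, K_{r+1}) is achieved by the complete r-partite Turán graph T(n, r) with parts as balanced as possible, and is at most (1 − 1/r) · n^2/2. For r = 5, n = 450: the density bound is (4/5) · 202500/2 = 81000. Since 5 ∣ 450, the Turán graph T(450, 5) has parts of equal size 90, and its edge count e(T(450, 5)) = 81000 attains the density bound exactly.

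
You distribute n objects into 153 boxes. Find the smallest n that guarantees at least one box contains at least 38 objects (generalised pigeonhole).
n = (38 − 1)·153 + 1 = 5662

By the generalised pigeonhole principle, to guarantee some box contains ≥ r objects we need more than (r − 1) · k objects total. Threshold: n = (r − 1) · k + 1. With r = 38 and k = 153: n = 37 · 153 + 1 = 5661 + 1 = 5662. For n = 5661 = 37 · 153, we can put exactly 37 objects in every box, avoiding 38 in any single one — so 5662 is tight.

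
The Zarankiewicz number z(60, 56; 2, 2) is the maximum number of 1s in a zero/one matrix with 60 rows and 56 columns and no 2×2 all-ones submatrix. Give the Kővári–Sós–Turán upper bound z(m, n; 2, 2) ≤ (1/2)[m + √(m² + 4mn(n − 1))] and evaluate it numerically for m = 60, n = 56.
z(60, 56; 2, 2) ≤ (1/2)[60 + √(60² + 4·60·56·55)] = (1/2)[60 + √742800] = 460.9292

Kővári–Sós–Turán: let r_1, ..., r_60 be the row sums and z = Σ r_i the total number of 1s. Each pair of columns can share at most one row with both entries 1 (else a 2×2 all-ones block appears), so Σ_i C(r_i, 2) ≤ C(56, 2) = 1540. By convexity Σ_i C(r_i, 2) ≥ 60·C(z/60, 2) = z(z − 60)/(2·60), giving z² − 60z − 60·56·55 ≤ 0 and hence z ≤ (1/2)[60 + √(3600 + 4·184800)] = (1/2)[60 + √742800] ≈ (1/2)(60 + 861.8585) = 460.9292.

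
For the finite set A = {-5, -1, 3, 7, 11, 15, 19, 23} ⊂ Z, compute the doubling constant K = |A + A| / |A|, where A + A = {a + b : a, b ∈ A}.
K = |A + A| / |A| = 15/8

Enumerate A + A = {a + b : a, b ∈ A}. With |A| = 8, there are |A|^2 = 64 ordered sum pairs; collecting distinct values, A + A = {-10, -6, -2, 2, 6, 10, 14, 18, 22, 26, 30, 34, 38, 42, 46}, so |A + A| = 15. Thus K = 15/8. Here |A + A| = 2|A| − 1 = 15, the minimum possible — so K = 15/8 is minimal, which holds iff A is an arithmetic progression.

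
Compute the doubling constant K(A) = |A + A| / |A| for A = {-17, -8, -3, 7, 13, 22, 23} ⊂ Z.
K = |A + A| / |A| = 25/7

Enumerate A + A = {a + b : a, b ∈ A}. With |A| = 7, there are |A|^2 = 49 ordered sum pairs; collecting distinct values, A + A = {-34, -25, -20, -16, -11, -10, -6, -4, -1, 4, 5, 6, 10, 14, 15, 19, 20, 26, 29, 30, 35, 36, 44, 45, 46}, so |A + A| = 25. Thus K = 25/7. For comparison, the minimum possible |A + A| over all 7-element sets is 2·7 − 1 = 13 (so min K = 13/7), attained only by arithmetic progressions.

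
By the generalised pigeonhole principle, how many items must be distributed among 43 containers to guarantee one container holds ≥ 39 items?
n = (39 − 1)·43 + 1 = 1635

By the generalised pigeonhole principle, to guarantee some box contains ≥ r objects we need more than (r − 1) · k objects total. Threshold: n = (r − 1) · k + 1. With r = 39 and k = 43: n = 38 · 43 + 1 = 1634 + 1 = 1635. For n = 1634 = 38 · 43, we can put exactly 38 objects in every box, avoiding 39 in any single one — so 1635 is tight.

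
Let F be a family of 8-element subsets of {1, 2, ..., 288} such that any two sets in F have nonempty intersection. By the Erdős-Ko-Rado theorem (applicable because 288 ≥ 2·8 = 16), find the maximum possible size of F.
max |F| = C(287, 7) = 29561227056647

The Erdős-Ko-Rado theorem states: for n ≥ 2k, an intersecting family of k-subsets of an n-element set has size at most C(n − 1, k − 1), with equality for 'star' families {A ⊆ [n] : |A| = k, i ∈ A} (fix an element i). For n = 288, k = 8: C(287, 7) = 29561227056647.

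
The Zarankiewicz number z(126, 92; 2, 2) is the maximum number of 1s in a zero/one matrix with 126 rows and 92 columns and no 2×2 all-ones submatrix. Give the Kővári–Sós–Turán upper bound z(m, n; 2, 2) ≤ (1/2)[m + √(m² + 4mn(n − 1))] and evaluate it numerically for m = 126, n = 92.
z(126, 92; 2, 2) ≤ (1/2)[126 + √(126² + 4·126·92·91)] = (1/2)[126 + √4235364] = 1092

Kővári–Sós–Turán: let r_1, ..., r_126 be the row sums and z = Σ r_i the total number of 1s. Each pair of columns can share at most one row with both entries 1 (else a 2×2 all-ones block appears), so Σ_i C(r_i, 2) ≤ C(92, 2) = 4186. By convexity Σ_i C(r_i, 2) ≥ 126·C(z/126, 2) = z(z − 126)/(2·126), giving z² − 126z − 126·92·91 ≤ 0 and hence z ≤ (1/2)[126 + √(15876 + 4·1054872)] = (1/2)[126 + √4235364] ≈ (1/2)(126 + 2058) = 1092.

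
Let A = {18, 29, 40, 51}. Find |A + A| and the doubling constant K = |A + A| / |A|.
K = |A + A| / |A| = 7/4

Enumerate A + A = {a + b : a, b ∈ A}. With |A| = 4, there are |A|^2 = 16 ordered sum pairs; collecting distinct values, A + A = {36, 47, 58, 69, 80, 91, 102}, so |A + A| = 7. Thus K = 7/4. Here |A + A| = 2|A| − 1 = 7, the minimum possible — so K = 7/4 is minimal, which holds iff A is an arithmetic progression.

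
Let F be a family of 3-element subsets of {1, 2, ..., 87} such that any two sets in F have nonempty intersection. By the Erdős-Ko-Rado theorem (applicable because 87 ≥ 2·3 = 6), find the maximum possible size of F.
max |F| = C(86, 2) = 3655

The Erdős-Ko-Rado theorem states: for n ≥ 2k, an intersecting family of k-subsets of an n-element set has size at most C(n − 1, k − 1), with equality for 'star' families {A ⊆ [n] : |A| = k, i ∈ A} (fix an element i). For n = 87, k = 3: C(86, 2) = 3655.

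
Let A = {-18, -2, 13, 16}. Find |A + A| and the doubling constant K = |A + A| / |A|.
K = |A + A| / |A| = 10/4 = 5/2

Enumerate A + A = {a + b : a, b ∈ A}. With |A| = 4, there are |A|^2 = 16 ordered sum pairs; collecting distinct values, A + A = {-36, -20, -5, -4, -2, 11, 14, 26, 29, 32}, so |A + A| = 10. Thus K = 10/4 = 5/2. For comparison, the minimum possible |A + A| over all 4-element sets is 2·4 − 1 = 7 (so min K = 7/4), attained only by arithmetic progressions.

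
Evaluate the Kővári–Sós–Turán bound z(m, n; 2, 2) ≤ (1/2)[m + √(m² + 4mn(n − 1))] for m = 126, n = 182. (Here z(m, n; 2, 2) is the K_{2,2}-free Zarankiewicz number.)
z(126, 182; 2, 2) ≤ (1/2)[126 + √(126² + 4·126·182·181)] = (1/2)[126 + √16618644] = 2101.2986

Kővári–Sós–Turán: let r_1, ..., r_126 be the row sums and z = Σ r_i the total number of 1s. Each pair of columns can share at most one row with both entries 1 (else a 2×2 all-ones block appears), so Σ_i C(r_i, 2) ≤ C(182, 2) = 16471. By convexity Σ_i C(r_i, 2) ≥ 126·C(z/126, 2) = z(z − 126)/(2·126), giving z² − 126z − 126·182·181 ≤ 0 and hence z ≤ (1/2)[126 + √(15876 + 4·4150692)] = (1/2)[126 + √16618644] ≈ (1/2)(126 + 4076.5971) = 2101.2986.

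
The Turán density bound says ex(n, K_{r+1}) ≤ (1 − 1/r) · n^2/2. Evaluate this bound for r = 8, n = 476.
Turán density bound = (7/8) · 476^2/2 = 99127

Turán's theorem: ex(n, K_{r+1}) is achieved by the complete r-partite Turán graph T(n, r) with parts as balanced as possible, and is at most (1 − 1/r) · n^2/2. For r = 8, n = 476: the density bound is (7/8) · 226576/2 = 99127. The integer-valued extremum is e(T(476, 8)) = 99126, which is strictly less than the density bound 99127 since 8 ∤ 476 (the parts of T(476, 8) cannot all be equal).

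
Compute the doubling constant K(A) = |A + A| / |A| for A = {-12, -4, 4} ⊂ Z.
K = |A + A| / |A| = 5/3

Enumerate A + A = {a + b : a, b ∈ A}. With |A| = 3, there are |A|^2 = 9 ordered sum pairs; collecting distinct values, A + A = {-24, -16, -8, 0, 8}, so |A + A| = 5. Thus K = 5/3. Here |A + A| = 2|A| − 1 = 5, the minimum possible — so K = 5/3 is minimal, which holds iff A is an arithmetic progression.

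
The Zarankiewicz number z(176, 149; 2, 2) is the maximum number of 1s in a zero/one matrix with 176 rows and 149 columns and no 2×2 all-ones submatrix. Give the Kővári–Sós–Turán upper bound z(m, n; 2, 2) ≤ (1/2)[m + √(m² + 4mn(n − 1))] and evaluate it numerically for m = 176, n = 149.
z(176, 149; 2, 2) ≤ (1/2)[176 + √(176² + 4·176·149·148)] = (1/2)[176 + √15555584] = 2060.0284

Kővári–Sós–Turán: let r_1, ..., r_176 be the row sums and z = Σ r_i the total number of 1s. Each pair of columns can share at most one row with both entries 1 (else a 2×2 all-ones block appears), so Σ_i C(r_i, 2) ≤ C(149, 2) = 11026. By convexity Σ_i C(r_i, 2) ≥ 176·C(z/176, 2) = z(z − 176)/(2·176), giving z² − 176z − 176·149·148 ≤ 0 and hence z ≤ (1/2)[176 + √(30976 + 4·3881152)] = (1/2)[176 + √15555584] ≈ (1/2)(176 + 3944.0568) = 2060.0284.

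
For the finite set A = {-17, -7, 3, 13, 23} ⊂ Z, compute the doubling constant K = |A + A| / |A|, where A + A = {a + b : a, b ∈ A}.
K = |A + A| / |A| = 9/5

Enumerate A + A = {a + b : a, b ∈ A}. With |A| = 5, there are |A|^2 = 25 ordered sum pairs; collecting distinct values, A + A = {-34, -24, -14, -4, 6, 16, 26, 36, 46}, so |A + A| = 9. Thus K = 9/5. Here |A + A| = 2|A| − 1 = 9, the minimum possible — so K = 9/5 is minimal, which holds iff A is an arithmetic progression.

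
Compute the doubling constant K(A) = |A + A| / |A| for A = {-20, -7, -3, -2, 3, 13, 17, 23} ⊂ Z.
K = |A + A| / |A| = 30/8 = 15/4

Enumerate A + A = {a + b : a, b ∈ A}. With |A| = 8, there are |A|^2 = 64 ordered sum pairs; collecting distinct values, A + A = {-40, -27, -23, -22, -17, -14, -10, -9, -7, -6, -5, -4, -3, 0, 1, 3, 6, 10, 11, 14, 15, 16, 20, 21, 26, 30, 34, 36, 40, 46}, so |A + A| = 30. Thus K = 30/8 = 15/4. For comparison, the minimum possible |A + A| over all 8-element sets is 2·8 − 1 = 15 (so min K = 15/8), attained only by arithmetic progressions.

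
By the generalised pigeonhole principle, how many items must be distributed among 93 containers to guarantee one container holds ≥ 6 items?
n = (6 − 1)·93 + 1 = 466

By the generalised pigeonhole principle, to guarantee some box contains ≥ r objects we need more than (r − 1) · k objects total. Threshold: n = (r − 1) · k + 1. With r = 6 and k = 93: n = 5 · 93 + 1 = 465 + 1 = 466. For n = 465 = 5 · 93, we can put exactly 5 objects in every box, avoiding 6 in any single one — so 466 is tight.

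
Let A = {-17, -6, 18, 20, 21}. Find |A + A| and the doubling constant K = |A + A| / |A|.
K = |A + A| / |A| = 15/5 = 3

Enumerate A + A = {a + b : a, b ∈ A}. With |A| = 5, there are |A|^2 = 25 ordered sum pairs; collecting distinct values, A + A = {-34, -23, -12, 1, 3, 4, 12, 14, 15, 36, 38, 39, 40, 41, 42}, so |A + A| = 15. Thus K = 15/5 = 3. For comparison, the minimum possible |A + A| over all 5-element sets is 2·5 − 1 = 9 (so min K = 9/5), attained only by arithmetic progressions.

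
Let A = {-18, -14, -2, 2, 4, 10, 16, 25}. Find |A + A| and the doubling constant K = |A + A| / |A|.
K = |A + A| / |A| = 30/8 = 15/4

Enumerate A + A = {a + b : a, b ∈ A}. With |A| = 8, there are |A|^2 = 64 ordered sum pairs; collecting distinct values, A + A = {-36, -32, -28, -20, -16, -14, -12, -10, -8, -4, -2, 0, 2, 4, 6, 7, 8, 11, 12, 14, 18, 20, 23, 26, 27, 29, 32, 35, 41, 50}, so |A + A| = 30. Thus K = 30/8 = 15/4. For comparison, the minimum possible |A + A| over all 8-element sets is 2·8 − 1 = 15 (so min K = 15/8), attained only by arithmetic progressions.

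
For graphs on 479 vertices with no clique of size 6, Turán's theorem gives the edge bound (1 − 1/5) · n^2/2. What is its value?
Turán density bound = (4/5) · 479^2/2 = 458882/5 ≈ 91776.4

Turán's theorem: ex(n, K_{r+1}) is achieved by the complete r-partite Turán graph T(n, r) with parts as balanced as possible, and is at most (1 − 1/r) · n^2/2. For r = 5, n = 479: the density bound is (4/5) · 229441/2 = 458882/5 ≈ 91776.4. The integer-valued extremum is e(T(479, 5)) = 91776, which is strictly less than the density bound 458882/5 since 5 ∤ 479 (the parts of T(479, 5) cannot all be equal).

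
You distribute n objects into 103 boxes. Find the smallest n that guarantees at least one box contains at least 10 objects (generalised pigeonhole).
n = (10 − 1)·103 + 1 = 928

By the generalised pigeonhole principle, to guarantee some box contains ≥ r objects we need more than (r − 1) · k objects total. Threshold: n = (r − 1) · k + 1. With r = 10 and k = 103: n = 9 · 103 + 1 = 927 + 1 = 928. For n = 927 = 9 · 103, we can put exactly 9 objects in every box, avoiding 10 in any single one — so 928 is tight.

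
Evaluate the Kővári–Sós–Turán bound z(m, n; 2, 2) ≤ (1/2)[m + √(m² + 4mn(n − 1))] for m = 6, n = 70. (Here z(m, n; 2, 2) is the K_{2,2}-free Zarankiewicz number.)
z(6, 70; 2, 2) ≤ (1/2)[6 + √(6² + 4·6·70·69)] = (1/2)[6 + √115956] = 173.2616

Kővári–Sós–Turán: let r_1, ..., r_6 be the row sums and z = Σ r_i the total number of 1s. Each pair of columns can share at most one row with both entries 1 (else a 2×2 all-ones block appears), so Σ_i C(r_i, 2) ≤ C(70, 2) = 2415. By convexity Σ_i C(r_i, 2) ≥ 6·C(z/6, 2) = z(z − 6)/(2·6), giving z² − 6z − 6·70·69 ≤ 0 and hence z ≤ (1/2)[6 + √(36 + 4·28980)] = (1/2)[6 + √115956] ≈ (1/2)(6 + 340.5231) = 173.2616.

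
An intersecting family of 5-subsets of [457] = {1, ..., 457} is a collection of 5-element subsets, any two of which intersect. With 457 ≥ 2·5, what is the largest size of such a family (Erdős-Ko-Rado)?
max |F| = C(456, 4) = 1777947990

The Erdős-Ko-Rado theorem states: for n ≥ 2k, an intersecting family of k-subsets of an n-element set has size at most C(n − 1, k − 1), with equality for 'star' families {A ⊆ [n] : |A| = k, i ∈ A} (fix an element i). For n = 457, k = 5: C(456, 4) = 1777947990.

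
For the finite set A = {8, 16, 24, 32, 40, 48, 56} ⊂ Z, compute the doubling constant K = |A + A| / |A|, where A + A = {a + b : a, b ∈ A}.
K = |A + A| / |A| = 13/7

Enumerate A + A = {a + b : a, b ∈ A}. With |A| = 7, there are |A|^2 = 49 ordered sum pairs; collecting distinct values, A + A = {16, 24, 32, 40, 48, 56, 64, 72, 80, 88, 96, 104, 112}, so |A + A| = 13. Thus K = 13/7. Here |A + A| = 2|A| − 1 = 13, the minimum possible — so K = 13/7 is minimal, which holds iff A is an arithmetic progression.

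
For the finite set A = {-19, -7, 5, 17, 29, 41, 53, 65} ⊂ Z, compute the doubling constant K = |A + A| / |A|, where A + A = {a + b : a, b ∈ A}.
K = |A + A| / |A| = 15/8

Enumerate A + A = {a + b : a, b ∈ A}. With |A| = 8, there are |A|^2 = 64 ordered sum pairs; collecting distinct values, A + A = {-38, -26, -14, -2, 10, 22, 34, 46, 58, 70, 82, 94, 106, 118, 130}, so |A + A| = 15. Thus K = 15/8. Here |A + A| = 2|A| − 1 = 15, the minimum possible — so K = 15/8 is minimal, which holds iff A is an arithmetic progression.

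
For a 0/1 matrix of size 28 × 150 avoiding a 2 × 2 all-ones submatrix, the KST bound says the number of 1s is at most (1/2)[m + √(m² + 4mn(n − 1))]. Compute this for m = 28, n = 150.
z(28, 150; 2, 2) ≤ (1/2)[28 + √(28² + 4·28·150·149)] = (1/2)[28 + √2503984] = 805.1991

Kővári–Sós–Turán: let r_1, ..., r_28 be the row sums and z = Σ r_i the total number of 1s. Each pair of columns can share at most one row with both entries 1 (else a 2×2 all-ones block appears), so Σ_i C(r_i, 2) ≤ C(150, 2) = 11175. By convexity Σ_i C(r_i, 2) ≥ 28·C(z/28, 2) = z(z − 28)/(2·28), giving z² − 28z − 28·150·149 ≤ 0 and hence z ≤ (1/2)[28 + √(784 + 4·625800)] = (1/2)[28 + √2503984] ≈ (1/2)(28 + 1582.3982) = 805.1991.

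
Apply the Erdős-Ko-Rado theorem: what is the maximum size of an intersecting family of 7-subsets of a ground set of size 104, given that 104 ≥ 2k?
max |F| = C(103, 6) = 1429840335

Erdős-Ko-Rado (1961): when n ≥ 2k, max |F| = C(n−1, k−1). The bound is attained by the star {A : i ∈ A} for any fixed i ∈ [n]. Here C(104−1, 7−1) = C(103, 6) = 1429840335.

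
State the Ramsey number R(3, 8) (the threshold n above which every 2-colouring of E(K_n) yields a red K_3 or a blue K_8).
R(3, 8) = 28

Lower bound: an explicit 2-colouring of K_{27} (typically a Paley-type or other structured construction) avoids a red K_3 and a blue K_8, showing R(3, 8) > 27.
Upper bound: the simple Erdős–Szekeres recurrence only gives R(3, 8) ≤ 31; the tight bound R(3, 8) ≤ 28 requires a sharper case analysis (or computer search) of 2-colourings of K_{28}.
Hence R(3, 8) = 28.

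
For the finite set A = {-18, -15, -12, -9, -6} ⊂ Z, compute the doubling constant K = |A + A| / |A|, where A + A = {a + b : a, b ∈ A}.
K = |A + A| / |A| = 9/5

Enumerate A + A = {a + b : a, b ∈ A}. With |A| = 5, there are |A|^2 = 25 ordered sum pairs; collecting distinct values, A + A = {-36, -33, -30, -27, -24, -21, -18, -15, -12}, so |A + A| = 9. Thus K = 9/5. Here |A + A| = 2|A| − 1 = 9, the minimum possible — so K = 9/5 is minimal, which holds iff A is an arithmetic progression.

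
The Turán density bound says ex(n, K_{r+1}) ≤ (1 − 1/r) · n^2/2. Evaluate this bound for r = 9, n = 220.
Turán density bound = (8/9) · 220^2/2 = 193600/9 ≈ 21511.1111

Turán's theorem: ex(n, K_{r+1}) is achieved by the complete r-partite Turán graph T(n, r) with parts as balanced as possible, and is at most (1 − 1/r) · n^2/2. For r = 9, n = 220: the density bound is (8/9) · 48400/2 = 193600/9 ≈ 21511.1111. The integer-valued extremum is e(T(220, 9)) = 21510, which is strictly less than the density bound 193600/9 since 9 ∤ 220 (the parts of T(220, 9) cannot all be equal).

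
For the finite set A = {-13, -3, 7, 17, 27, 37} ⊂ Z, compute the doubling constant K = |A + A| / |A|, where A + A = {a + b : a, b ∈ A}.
K = |A + A| / |A| = 11/6

Enumerate A + A = {a + b : a, b ∈ A}. With |A| = 6, there are |A|^2 = 36 ordered sum pairs; collecting distinct values, A + A = {-26, -16, -6, 4, 14, 24, 34, 44, 54, 64, 74}, so |A + A| = 11. Thus K = 11/6. Here |A + A| = 2|A| − 1 = 11, the minimum possible — so K = 11/6 is minimal, which holds iff A is an arithmetic progression.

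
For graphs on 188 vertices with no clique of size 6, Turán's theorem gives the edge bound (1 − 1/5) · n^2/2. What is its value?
Turán density bound = (4/5) · 188^2/2 = 70688/5 ≈ 14137.6

Turán's theorem: ex(n, K_{r+1}) is achieved by the complete r-partite Turán graph T(n, r) with parts as balanced as possible, and is at most (1 − 1/r) · n^2/2. For r = 5, n = 188: the density bound is (4/5) · 35344/2 = 70688/5 ≈ 14137.6. The integer-valued extremum is e(T(188, 5)) = 14137, which is strictly less than the density bound 70688/5 since 5 ∤ 188 (the parts of T(188, 5) cannot all be equal).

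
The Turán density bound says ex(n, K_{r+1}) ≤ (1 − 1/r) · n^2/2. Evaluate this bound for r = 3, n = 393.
Turán density bound = (2/3) · 393^2/2 = 51483

Turán's theorem: ex(n, K_{r+1}) is achieved by the complete r-partite Turán graph T(n, r) with parts as balanced as possible, and is at most (1 − 1/r) · n^2/2. For r = 3, n = 393: the density bound is (2/3) · 154449/2 = 51483. Since 3 ∣ 393, the Turán graph T(393, 3) has parts of equal size 131, and its edge count e(T(393, 3)) = 51483 attains the density bound exactly.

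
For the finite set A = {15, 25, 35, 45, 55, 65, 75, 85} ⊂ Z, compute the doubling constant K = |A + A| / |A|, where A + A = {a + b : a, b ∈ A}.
K = |A + A| / |A| = 15/8

Enumerate A + A = {a + b : a, b ∈ A}. With |A| = 8, there are |A|^2 = 64 ordered sum pairs; collecting distinct values, A + A = {30, 40, 50, 60, 70, 80, 90, 100, 110, 120, 130, 140, 150, 160, 170}, so |A + A| = 15. Thus K = 15/8. Here |A + A| = 2|A| − 1 = 15, the minimum possible — so K = 15/8 is minimal, which holds iff A is an arithmetic progression.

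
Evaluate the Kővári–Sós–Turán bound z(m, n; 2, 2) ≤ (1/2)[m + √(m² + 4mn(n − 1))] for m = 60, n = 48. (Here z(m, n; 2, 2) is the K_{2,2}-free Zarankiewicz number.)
z(60, 48; 2, 2) ≤ (1/2)[60 + √(60² + 4·60·48·47)] = (1/2)[60 + √545040] = 399.1341

Kővári–Sós–Turán: let r_1, ..., r_60 be the row sums and z = Σ r_i the total number of 1s. Each pair of columns can share at most one row with both entries 1 (else a 2×2 all-ones block appears), so Σ_i C(r_i, 2) ≤ C(48, 2) = 1128. By convexity Σ_i C(r_i, 2) ≥ 60·C(z/60, 2) = z(z − 60)/(2·60), giving z² − 60z − 60·48·47 ≤ 0 and hence z ≤ (1/2)[60 + √(3600 + 4·135360)] = (1/2)[60 + √545040] ≈ (1/2)(60 + 738.2682) = 399.1341.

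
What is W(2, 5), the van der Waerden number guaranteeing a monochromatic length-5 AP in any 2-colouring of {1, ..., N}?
W(2, 5) = 178

W(2, 5) = 178. The lower bound W(2, 5) > 177 comes from an explicit good 2-colouring of [1, 177]; the upper bound W(2, 5) ≤ 178 was verified by exhaustive search over 2-colourings of [1, 178].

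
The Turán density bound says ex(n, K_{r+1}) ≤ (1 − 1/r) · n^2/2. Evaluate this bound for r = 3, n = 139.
Turán density bound = (2/3) · 139^2/2 = 19321/3 ≈ 6440.3333

Turán's theorem: ex(n, K_{r+1}) is achieved by the complete r-partite Turán graph T(n, r) with parts as balanced as possible, and is at most (1 − 1/r) · n^2/2. For r = 3, n = 139: the density bound is (2/3) · 19321/2 = 19321/3 ≈ 6440.3333. The integer-valued extremum is e(T(139, 3)) = 6440, which is strictly less than the density bound 19321/3 since 3 ∤ 139 (the parts of T(139, 3) cannot all be equal).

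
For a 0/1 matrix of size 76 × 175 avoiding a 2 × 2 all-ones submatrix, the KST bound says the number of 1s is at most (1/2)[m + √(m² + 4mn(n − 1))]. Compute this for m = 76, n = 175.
z(76, 175; 2, 2) ≤ (1/2)[76 + √(76² + 4·76·175·174)] = (1/2)[76 + √9262576] = 1559.724

Kővári–Sós–Turán: let r_1, ..., r_76 be the row sums and z = Σ r_i the total number of 1s. Each pair of columns can share at most one row with both entries 1 (else a 2×2 all-ones block appears), so Σ_i C(r_i, 2) ≤ C(175, 2) = 15225. By convexity Σ_i C(r_i, 2) ≥ 76·C(z/76, 2) = z(z − 76)/(2·76), giving z² − 76z − 76·175·174 ≤ 0 and hence z ≤ (1/2)[76 + √(5776 + 4·2314200)] = (1/2)[76 + √9262576] ≈ (1/2)(76 + 3043.448) = 1559.724.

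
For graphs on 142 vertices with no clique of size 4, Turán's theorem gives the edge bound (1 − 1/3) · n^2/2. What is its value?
Turán density bound = (2/3) · 142^2/2 = 20164/3 ≈ 6721.3333

Turán's theorem: ex(n, K_{r+1}) is achieved by the complete r-partite Turán graph T(n, r) with parts as balanced as possible, and is at most (1 − 1/r) · n^2/2. For r = 3, n = 142: the density bound is (2/3) · 20164/2 = 20164/3 ≈ 6721.3333. The integer-valued extremum is e(T(142, 3)) = 6721, which is strictly less than the density bound 20164/3 since 3 ∤ 142 (the parts of T(142, 3) cannot all be equal).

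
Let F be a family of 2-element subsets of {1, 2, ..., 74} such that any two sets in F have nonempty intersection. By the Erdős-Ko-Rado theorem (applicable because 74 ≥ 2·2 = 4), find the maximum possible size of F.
max |F| = C(73, 1) = 73

Erdős-Ko-Rado (1961): when n ≥ 2k, max |F| = C(n−1, k−1). The bound is attained by the star {A : i ∈ A} for any fixed i ∈ [n]. Here C(74−1, 2−1) = C(73, 1) = 73.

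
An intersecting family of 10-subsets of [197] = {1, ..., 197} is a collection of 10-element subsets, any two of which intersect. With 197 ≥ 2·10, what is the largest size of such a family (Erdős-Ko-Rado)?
max |F| = C(196, 9) = 976325290056480

The Erdős-Ko-Rado theorem states: for n ≥ 2k, an intersecting family of k-subsets of an n-element set has size at most C(n − 1, k − 1), with equality for 'star' families {A ⊆ [n] : |A| = k, i ∈ A} (fix an element i). For n = 197, k = 10: C(196, 9) = 976325290056480.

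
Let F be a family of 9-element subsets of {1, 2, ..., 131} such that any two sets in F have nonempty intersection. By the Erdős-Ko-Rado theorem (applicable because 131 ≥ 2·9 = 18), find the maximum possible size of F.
max |F| = C(130, 8) = 1624177854000

Erdős-Ko-Rado (1961): when n ≥ 2k, max |F| = C(n−1, k−1). The bound is attained by the star {A : i ∈ A} for any fixed i ∈ [n]. Here C(131−1, 9−1) = C(130, 8) = 1624177854000.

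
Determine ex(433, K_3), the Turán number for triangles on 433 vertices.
ex(433, K_3) = ⌊433^2/4⌋ = 46872

Mantel (1907): a triangle-free graph on n vertices has at most ⌊n^2/4⌋ edges, with equality for the complete bipartite graph K_{⌊n/2⌋, ⌈n/2⌉}. For n = 433: ⌊433^2/4⌋ = ⌊187489/4⌋ = 46872. The extremal graph is K_{216, 217}, which has 216·217 = 46872 edges.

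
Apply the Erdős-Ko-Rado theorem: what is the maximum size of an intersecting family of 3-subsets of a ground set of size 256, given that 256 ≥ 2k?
max |F| = C(255, 2) = 32385

Erdős-Ko-Rado (1961): when n ≥ 2k, max |F| = C(n−1, k−1). The bound is attained by the star {A : i ∈ A} for any fixed i ∈ [n]. Here C(256−1, 3−1) = C(255, 2) = 32385.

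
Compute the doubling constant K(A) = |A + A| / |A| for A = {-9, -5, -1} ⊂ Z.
K = |A + A| / |A| = 5/3

Enumerate A + A = {a + b : a, b ∈ A}. With |A| = 3, there are |A|^2 = 9 ordered sum pairs; collecting distinct values, A + A = {-18, -14, -10, -6, -2}, so |A + A| = 5. Thus K = 5/3. Here |A + A| = 2|A| − 1 = 5, the minimum possible — so K = 5/3 is minimal, which holds iff A is an arithmetic progression.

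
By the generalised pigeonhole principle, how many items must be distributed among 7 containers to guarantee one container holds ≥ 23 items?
n = (23 − 1)·7 + 1 = 155

By the generalised pigeonhole principle, to guarantee some box contains ≥ r objects we need more than (r − 1) · k objects total. Threshold: n = (r − 1) · k + 1. With r = 23 and k = 7: n = 22 · 7 + 1 = 154 + 1 = 155. For n = 154 = 22 · 7, we can put exactly 22 objects in every box, avoiding 23 in any single one — so 155 is tight.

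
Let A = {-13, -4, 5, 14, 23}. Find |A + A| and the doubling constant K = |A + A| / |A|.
K = |A + A| / |A| = 9/5

Enumerate A + A = {a + b : a, b ∈ A}. With |A| = 5, there are |A|^2 = 25 ordered sum pairs; collecting distinct values, A + A = {-26, -17, -8, 1, 10, 19, 28, 37, 46}, so |A + A| = 9. Thus K = 9/5. Here |A + A| = 2|A| − 1 = 9, the minimum possible — so K = 9/5 is minimal, which holds iff A is an arithmetic progression.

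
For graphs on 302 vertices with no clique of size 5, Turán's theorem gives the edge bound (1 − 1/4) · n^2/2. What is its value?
Turán density bound = (3/4) · 302^2/2 = 68403/2 ≈ 34201.5

Turán's theorem: ex(n, K_{r+1}) is achieved by the complete r-partite Turán graph T(n, r) with parts as balanced as possible, and is at most (1 − 1/r) · n^2/2. For r = 4, n = 302: the density bound is (3/4) · 91204/2 = 68403/2 ≈ 34201.5. The integer-valued extremum is e(T(302, 4)) = 34201, which is strictly less than the density bound 68403/2 since 4 ∤ 302 (the parts of T(302, 4) cannot all be equal).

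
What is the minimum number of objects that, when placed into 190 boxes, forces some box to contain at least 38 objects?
n = (38 − 1)·190 + 1 = 7031

By the generalised pigeonhole principle, to guarantee some box contains ≥ r objects we need more than (r − 1) · k objects total. Threshold: n = (r − 1) · k + 1. With r = 38 and k = 190: n = 37 · 190 + 1 = 7030 + 1 = 7031. For n = 7030 = 37 · 190, we can put exactly 37 objects in every box, avoiding 38 in any single one — so 7031 is tight.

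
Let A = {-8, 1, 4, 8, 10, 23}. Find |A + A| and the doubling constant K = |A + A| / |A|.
K = |A + A| / |A| = 20/6 = 10/3

Enumerate A + A = {a + b : a, b ∈ A}. With |A| = 6, there are |A|^2 = 36 ordered sum pairs; collecting distinct values, A + A = {-16, -7, -4, 0, 2, 5, 8, 9, 11, 12, 14, 15, 16, 18, 20, 24, 27, 31, 33, 46}, so |A + A| = 20. Thus K = 20/6 = 10/3. For comparison, the minimum possible |A + A| over all 6-element sets is 2·6 − 1 = 11 (so min K = 11/6), attained only by arithmetic progressions.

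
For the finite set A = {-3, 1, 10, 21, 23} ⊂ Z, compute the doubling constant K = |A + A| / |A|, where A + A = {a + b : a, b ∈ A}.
K = |A + A| / |A| = 14/5

Enumerate A + A = {a + b : a, b ∈ A}. With |A| = 5, there are |A|^2 = 25 ordered sum pairs; collecting distinct values, A + A = {-6, -2, 2, 7, 11, 18, 20, 22, 24, 31, 33, 42, 44, 46}, so |A + A| = 14. Thus K = 14/5. For comparison, the minimum possible |A + A| over all 5-element sets is 2·5 − 1 = 9 (so min K = 9/5), attained only by arithmetic progressions.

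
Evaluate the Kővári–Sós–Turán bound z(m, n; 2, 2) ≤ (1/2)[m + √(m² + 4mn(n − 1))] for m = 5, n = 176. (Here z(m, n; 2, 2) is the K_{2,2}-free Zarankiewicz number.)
z(5, 176; 2, 2) ≤ (1/2)[5 + √(5² + 4·5·176·175)] = (1/2)[5 + √616025] = 394.9363

Kővári–Sós–Turán: let r_1, ..., r_5 be the row sums and z = Σ r_i the total number of 1s. Each pair of columns can share at most one row with both entries 1 (else a 2×2 all-ones block appears), so Σ_i C(r_i, 2) ≤ C(176, 2) = 15400. By convexity Σ_i C(r_i, 2) ≥ 5·C(z/5, 2) = z(z − 5)/(2·5), giving z² − 5z − 5·176·175 ≤ 0 and hence z ≤ (1/2)[5 + √(25 + 4·154000)] = (1/2)[5 + √616025] ≈ (1/2)(5 + 784.8726) = 394.9363.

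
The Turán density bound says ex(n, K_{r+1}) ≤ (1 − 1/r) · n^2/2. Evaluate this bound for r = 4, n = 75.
Turán density bound = (3/4) · 75^2/2 = 16875/8 ≈ 2109.375

Turán's theorem: ex(n, K_{r+1}) is achieved by the complete r-partite Turán graph T(n, r) with parts as balanced as possible, and is at most (1 − 1/r) · n^2/2. For r = 4, n = 75: the density bound is (3/4) · 5625/2 = 16875/8 ≈ 2109.375. The integer-valued extremum is e(T(75, 4)) = 2109, which is strictly less than the density bound 16875/8 since 4 ∤ 75 (the parts of T(75, 4) cannot all be equal).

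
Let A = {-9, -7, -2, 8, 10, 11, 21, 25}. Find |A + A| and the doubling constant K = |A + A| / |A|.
K = |A + A| / |A| = 32/8 = 4

Enumerate A + A = {a + b : a, b ∈ A}. With |A| = 8, there are |A|^2 = 64 ordered sum pairs; collecting distinct values, A + A = {-18, -16, -14, -11, -9, -4, -1, 1, 2, 3, 4, 6, 8, 9, 12, 14, 16, 18, 19, 20, 21, 22, 23, 29, 31, 32, 33, 35, 36, 42, 46, 50}, so |A + A| = 32. Thus K = 32/8 = 4. For comparison, the minimum possible |A + A| over all 8-element sets is 2·8 − 1 = 15 (so min K = 15/8), attained only by arithmetic progressions.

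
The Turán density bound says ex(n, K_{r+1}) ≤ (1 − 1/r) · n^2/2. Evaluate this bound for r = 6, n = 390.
Turán density bound = (5/6) · 390^2/2 = 63375

Turán's theorem: ex(n, K_{r+1}) is achieved by the complete r-partite Turán graph T(n, r) with parts as balanced as possible, and is at most (1 − 1/r) · n^2/2. For r = 6, n = 390: the density bound is (5/6) · 152100/2 = 63375. Since 6 ∣ 390, the Turán graph T(390, 6) has parts of equal size 65, and its edge count e(T(390, 6)) = 63375 attains the density bound exactly.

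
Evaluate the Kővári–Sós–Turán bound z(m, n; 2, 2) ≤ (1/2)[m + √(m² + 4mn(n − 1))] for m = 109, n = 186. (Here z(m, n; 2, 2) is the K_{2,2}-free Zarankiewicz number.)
z(109, 186; 2, 2) ≤ (1/2)[109 + √(109² + 4·109·186·185)] = (1/2)[109 + √15014641] = 1991.9365

Kővári–Sós–Turán: let r_1, ..., r_109 be the row sums and z = Σ r_i the total number of 1s. Each pair of columns can share at most one row with both entries 1 (else a 2×2 all-ones block appears), so Σ_i C(r_i, 2) ≤ C(186, 2) = 17205. By convexity Σ_i C(r_i, 2) ≥ 109·C(z/109, 2) = z(z − 109)/(2·109), giving z² − 109z − 109·186·185 ≤ 0 and hence z ≤ (1/2)[109 + √(11881 + 4·3750690)] = (1/2)[109 + √15014641] ≈ (1/2)(109 + 3874.873) = 1991.9365.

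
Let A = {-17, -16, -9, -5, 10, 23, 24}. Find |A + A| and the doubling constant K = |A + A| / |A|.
K = |A + A| / |A| = 27/7

Enumerate A + A = {a + b : a, b ∈ A}. With |A| = 7, there are |A|^2 = 49 ordered sum pairs; collecting distinct values, A + A = {-34, -33, -32, -26, -25, -22, -21, -18, -14, -10, -7, -6, 1, 5, 6, 7, 8, 14, 15, 18, 19, 20, 33, 34, 46, 47, 48}, so |A + A| = 27. Thus K = 27/7. For comparison, the minimum possible |A + A| over all 7-element sets is 2·7 − 1 = 13 (so min K = 13/7), attained only by arithmetic progressions.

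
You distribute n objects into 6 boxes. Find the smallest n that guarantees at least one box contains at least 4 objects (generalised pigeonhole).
n = (4 − 1)·6 + 1 = 19

By the generalised pigeonhole principle, to guarantee some box contains ≥ r objects we need more than (r − 1) · k objects total. Threshold: n = (r − 1) · k + 1. With r = 4 and k = 6: n = 3 · 6 + 1 = 18 + 1 = 19. For n = 18 = 3 · 6, we can put exactly 3 objects in every box, avoiding 4 in any single one — so 19 is tight.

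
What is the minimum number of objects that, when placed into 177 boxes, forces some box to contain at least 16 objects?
n = (16 − 1)·177 + 1 = 2656

By the generalised pigeonhole principle, to guarantee some box contains ≥ r objects we need more than (r − 1) · k objects total. Threshold: n = (r − 1) · k + 1. With r = 16 and k = 177: n = 15 · 177 + 1 = 2655 + 1 = 2656. For n = 2655 = 15 · 177, we can put exactly 15 objects in every box, avoiding 16 in any single one — so 2656 is tight.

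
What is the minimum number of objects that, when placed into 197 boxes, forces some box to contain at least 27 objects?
n = (27 − 1)·197 + 1 = 5123

By the generalised pigeonhole principle, to guarantee some box contains ≥ r objects we need more than (r − 1) · k objects total. Threshold: n = (r − 1) · k + 1. With r = 27 and k = 197: n = 26 · 197 + 1 = 5122 + 1 = 5123. For n = 5122 = 26 · 197, we can put exactly 26 objects in every box, avoiding 27 in any single one — so 5123 is tight.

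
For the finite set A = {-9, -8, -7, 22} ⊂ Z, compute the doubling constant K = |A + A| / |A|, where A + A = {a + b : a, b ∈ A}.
K = |A + A| / |A| = 9/4

Enumerate A + A = {a + b : a, b ∈ A}. With |A| = 4, there are |A|^2 = 16 ordered sum pairs; collecting distinct values, A + A = {-18, -17, -16, -15, -14, 13, 14, 15, 44}, so |A + A| = 9. Thus K = 9/4. For comparison, the minimum possible |A + A| over all 4-element sets is 2·4 − 1 = 7 (so min K = 7/4), attained only by arithmetic progressions.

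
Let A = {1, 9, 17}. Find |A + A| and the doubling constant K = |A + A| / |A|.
K = |A + A| / |A| = 5/3

Enumerate A + A = {a + b : a, b ∈ A}. With |A| = 3, there are |A|^2 = 9 ordered sum pairs; collecting distinct values, A + A = {2, 10, 18, 26, 34}, so |A + A| = 5. Thus K = 5/3. Here |A + A| = 2|A| − 1 = 5, the minimum possible — so K = 5/3 is minimal, which holds iff A is an arithmetic progression.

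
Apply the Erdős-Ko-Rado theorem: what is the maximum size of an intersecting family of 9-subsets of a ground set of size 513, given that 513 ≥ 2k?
max |F| = C(512, 8) = 110859231254749120

The Erdős-Ko-Rado theorem states: for n ≥ 2k, an intersecting family of k-subsets of an n-element set has size at most C(n − 1, k − 1), with equality for 'star' families {A ⊆ [n] : |A| = k, i ∈ A} (fix an element i). For n = 513, k = 9: C(512, 8) = 110859231254749120.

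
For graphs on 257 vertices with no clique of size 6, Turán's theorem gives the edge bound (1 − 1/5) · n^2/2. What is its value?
Turán density bound = (4/5) · 257^2/2 = 132098/5 ≈ 26419.6

Turán's theorem: ex(n, K_{r+1}) is achieved by the complete r-partite Turán graph T(n, r) with parts as balanced as possible, and is at most (1 − 1/r) · n^2/2. For r = 5, n = 257: the density bound is (4/5) · 66049/2 = 132098/5 ≈ 26419.6. The integer-valued extremum is e(T(257, 5)) = 26419, which is strictly less than the density bound 132098/5 since 5 ∤ 257 (the parts of T(257, 5) cannot all be equal).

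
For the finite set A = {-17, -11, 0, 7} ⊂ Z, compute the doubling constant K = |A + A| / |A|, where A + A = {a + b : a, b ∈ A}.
K = |A + A| / |A| = 10/4 = 5/2

Enumerate A + A = {a + b : a, b ∈ A}. With |A| = 4, there are |A|^2 = 16 ordered sum pairs; collecting distinct values, A + A = {-34, -28, -22, -17, -11, -10, -4, 0, 7, 14}, so |A + A| = 10. Thus K = 10/4 = 5/2. For comparison, the minimum possible |A + A| over all 4-element sets is 2·4 − 1 = 7 (so min K = 7/4), attained only by arithmetic progressions.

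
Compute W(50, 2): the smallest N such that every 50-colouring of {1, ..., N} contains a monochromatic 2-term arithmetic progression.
W(50, 2) = 50 + 1 = 51

A 2-term AP is any pair of integers, so a monochromatic 2-AP exists iff some colour is used at least twice. With 50 colours, the colouring i ↦ i on {1, ..., 50} uses each colour once, avoiding any monochromatic pair, so W(50, 2) > 50. For {1, ..., 51}, pigeonhole forces two integers of the same colour, which form a monochromatic 2-AP. Hence W(50, 2) = 51.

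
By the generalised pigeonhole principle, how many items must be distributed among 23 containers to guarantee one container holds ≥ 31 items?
n = (31 − 1)·23 + 1 = 691

By the generalised pigeonhole principle, to guarantee some box contains ≥ r objects we need more than (r − 1) · k objects total. Threshold: n = (r − 1) · k + 1. With r = 31 and k = 23: n = 30 · 23 + 1 = 690 + 1 = 691. For n = 690 = 30 · 23, we can put exactly 30 objects in every box, avoiding 31 in any single one — so 691 is tight.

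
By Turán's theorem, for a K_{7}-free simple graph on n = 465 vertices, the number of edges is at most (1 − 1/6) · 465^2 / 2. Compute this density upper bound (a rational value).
Turán density bound = (5/6) · 465^2/2 = 360375/4 ≈ 90093.75

Turán's theorem: ex(n, K_{r+1}) is achieved by the complete r-partite Turán graph T(n, r) with parts as balanced as possible, and is at most (1 − 1/r) · n^2/2. For r = 6, n = 465: the density bound is (5/6) · 216225/2 = 360375/4 ≈ 90093.75. The integer-valued extremum is e(T(465, 6)) = 90093, which is strictly less than the density bound 360375/4 since 6 ∤ 465 (the parts of T(465, 6) cannot all be equal).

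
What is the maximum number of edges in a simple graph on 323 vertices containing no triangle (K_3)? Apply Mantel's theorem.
ex(323, K_3) = ⌊323^2/4⌋ = 26082

Mantel (1907): a triangle-free graph on n vertices has at most ⌊n^2/4⌋ edges, with equality for the complete bipartite graph K_{⌊n/2⌋, ⌈n/2⌉}. For n = 323: ⌊323^2/4⌋ = ⌊104329/4⌋ = 26082. The extremal graph is K_{161, 162}, which has 161·162 = 26082 edges.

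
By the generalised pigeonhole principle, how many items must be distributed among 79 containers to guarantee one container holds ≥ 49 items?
n = (49 − 1)·79 + 1 = 3793

By the generalised pigeonhole principle, to guarantee some box contains ≥ r objects we need more than (r − 1) · k objects total. Threshold: n = (r − 1) · k + 1. With r = 49 and k = 79: n = 48 · 79 + 1 = 3792 + 1 = 3793. For n = 3792 = 48 · 79, we can put exactly 48 objects in every box, avoiding 49 in any single one — so 3793 is tight.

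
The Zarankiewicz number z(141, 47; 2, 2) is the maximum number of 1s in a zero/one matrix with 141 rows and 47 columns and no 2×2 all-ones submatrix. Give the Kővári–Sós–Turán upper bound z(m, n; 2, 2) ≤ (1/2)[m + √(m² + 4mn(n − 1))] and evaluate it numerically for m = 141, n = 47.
z(141, 47; 2, 2) ≤ (1/2)[141 + √(141² + 4·141·47·46)] = (1/2)[141 + √1239249] = 627.1078

Kővári–Sós–Turán: let r_1, ..., r_141 be the row sums and z = Σ r_i the total number of 1s. Each pair of columns can share at most one row with both entries 1 (else a 2×2 all-ones block appears), so Σ_i C(r_i, 2) ≤ C(47, 2) = 1081. By convexity Σ_i C(r_i, 2) ≥ 141·C(z/141, 2) = z(z − 141)/(2·141), giving z² − 141z − 141·47·46 ≤ 0 and hence z ≤ (1/2)[141 + √(19881 + 4·304842)] = (1/2)[141 + √1239249] ≈ (1/2)(141 + 1113.2156) = 627.1078.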